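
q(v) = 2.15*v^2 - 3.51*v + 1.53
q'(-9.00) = -42.21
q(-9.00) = 207.27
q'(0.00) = -3.51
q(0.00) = 1.53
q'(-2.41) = -13.87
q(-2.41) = 22.48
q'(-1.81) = -11.29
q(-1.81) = 14.93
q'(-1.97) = -11.98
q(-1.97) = 16.79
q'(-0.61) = -6.13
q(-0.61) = 4.47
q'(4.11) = 14.16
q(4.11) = 23.42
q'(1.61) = 3.41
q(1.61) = 1.45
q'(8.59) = 33.43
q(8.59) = 130.02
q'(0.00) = -3.51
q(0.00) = 1.53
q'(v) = 4.3*v - 3.51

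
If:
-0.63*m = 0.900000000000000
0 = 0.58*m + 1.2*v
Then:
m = -1.43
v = 0.69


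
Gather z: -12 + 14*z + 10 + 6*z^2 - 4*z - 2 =6*z^2 + 10*z - 4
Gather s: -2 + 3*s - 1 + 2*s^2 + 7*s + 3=2*s^2 + 10*s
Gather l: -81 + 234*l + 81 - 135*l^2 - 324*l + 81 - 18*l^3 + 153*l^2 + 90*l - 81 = -18*l^3 + 18*l^2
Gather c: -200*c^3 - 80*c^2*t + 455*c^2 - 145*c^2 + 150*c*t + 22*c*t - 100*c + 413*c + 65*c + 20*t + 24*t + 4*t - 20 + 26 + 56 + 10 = -200*c^3 + c^2*(310 - 80*t) + c*(172*t + 378) + 48*t + 72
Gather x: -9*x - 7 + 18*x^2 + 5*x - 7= 18*x^2 - 4*x - 14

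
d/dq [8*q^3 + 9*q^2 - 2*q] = 24*q^2 + 18*q - 2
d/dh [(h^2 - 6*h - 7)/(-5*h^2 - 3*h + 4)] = (-33*h^2 - 62*h - 45)/(25*h^4 + 30*h^3 - 31*h^2 - 24*h + 16)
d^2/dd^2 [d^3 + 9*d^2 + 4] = 6*d + 18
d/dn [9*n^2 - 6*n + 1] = 18*n - 6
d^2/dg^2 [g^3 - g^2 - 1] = 6*g - 2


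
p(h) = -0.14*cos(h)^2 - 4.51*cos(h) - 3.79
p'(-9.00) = -1.75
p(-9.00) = 0.20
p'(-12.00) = 2.55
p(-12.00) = -7.70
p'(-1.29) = -4.41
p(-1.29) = -5.05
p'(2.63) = 2.09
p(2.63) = 0.04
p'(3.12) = 0.09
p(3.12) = 0.58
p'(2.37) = 3.00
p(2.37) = -0.63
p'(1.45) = 4.51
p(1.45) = -4.34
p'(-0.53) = -2.40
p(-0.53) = -7.79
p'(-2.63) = -2.09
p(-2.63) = 0.04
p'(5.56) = -3.12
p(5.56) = -7.25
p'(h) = 0.28*sin(h)*cos(h) + 4.51*sin(h)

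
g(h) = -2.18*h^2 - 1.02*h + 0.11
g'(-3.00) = 12.06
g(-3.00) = -16.45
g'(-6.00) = 25.14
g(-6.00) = -72.25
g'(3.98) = -18.37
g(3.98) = -38.48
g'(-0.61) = 1.64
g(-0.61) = -0.08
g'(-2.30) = 9.01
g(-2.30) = -9.08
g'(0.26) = -2.15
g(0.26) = -0.30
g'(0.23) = -2.02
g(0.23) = -0.24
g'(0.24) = -2.07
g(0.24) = -0.26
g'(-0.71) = 2.08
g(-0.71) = -0.26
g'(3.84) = -17.76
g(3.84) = -35.95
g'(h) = -4.36*h - 1.02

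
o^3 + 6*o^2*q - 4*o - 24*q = (o - 2)*(o + 2)*(o + 6*q)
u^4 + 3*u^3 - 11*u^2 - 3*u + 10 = (u - 2)*(u - 1)*(u + 1)*(u + 5)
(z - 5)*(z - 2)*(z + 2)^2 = z^4 - 3*z^3 - 14*z^2 + 12*z + 40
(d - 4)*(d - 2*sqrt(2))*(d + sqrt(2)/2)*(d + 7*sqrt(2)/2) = d^4 - 4*d^3 + 2*sqrt(2)*d^3 - 25*d^2/2 - 8*sqrt(2)*d^2 - 7*sqrt(2)*d + 50*d + 28*sqrt(2)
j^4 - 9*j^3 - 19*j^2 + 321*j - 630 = (j - 7)*(j - 5)*(j - 3)*(j + 6)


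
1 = 1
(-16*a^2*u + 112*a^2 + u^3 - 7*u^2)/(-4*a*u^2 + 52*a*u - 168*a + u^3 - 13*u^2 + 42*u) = (4*a + u)/(u - 6)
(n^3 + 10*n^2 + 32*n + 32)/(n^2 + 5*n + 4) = (n^2 + 6*n + 8)/(n + 1)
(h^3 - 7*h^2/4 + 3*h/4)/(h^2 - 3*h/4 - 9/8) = 2*h*(-4*h^2 + 7*h - 3)/(-8*h^2 + 6*h + 9)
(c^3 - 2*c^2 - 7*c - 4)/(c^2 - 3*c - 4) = c + 1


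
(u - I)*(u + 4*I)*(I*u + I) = I*u^3 - 3*u^2 + I*u^2 - 3*u + 4*I*u + 4*I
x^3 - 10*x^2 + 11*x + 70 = (x - 7)*(x - 5)*(x + 2)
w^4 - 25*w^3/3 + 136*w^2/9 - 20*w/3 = w*(w - 6)*(w - 5/3)*(w - 2/3)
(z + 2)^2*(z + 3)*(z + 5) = z^4 + 12*z^3 + 51*z^2 + 92*z + 60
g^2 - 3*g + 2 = (g - 2)*(g - 1)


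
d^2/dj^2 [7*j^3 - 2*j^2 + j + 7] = 42*j - 4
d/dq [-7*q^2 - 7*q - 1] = -14*q - 7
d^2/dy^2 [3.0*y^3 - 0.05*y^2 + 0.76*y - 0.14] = 18.0*y - 0.1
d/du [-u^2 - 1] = -2*u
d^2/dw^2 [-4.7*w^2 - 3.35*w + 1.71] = -9.40000000000000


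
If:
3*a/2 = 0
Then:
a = 0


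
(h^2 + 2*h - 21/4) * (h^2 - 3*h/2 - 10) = h^4 + h^3/2 - 73*h^2/4 - 97*h/8 + 105/2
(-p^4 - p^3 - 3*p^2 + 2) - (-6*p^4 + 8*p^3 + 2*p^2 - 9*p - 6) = 5*p^4 - 9*p^3 - 5*p^2 + 9*p + 8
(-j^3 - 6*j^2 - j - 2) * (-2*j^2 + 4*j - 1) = 2*j^5 + 8*j^4 - 21*j^3 + 6*j^2 - 7*j + 2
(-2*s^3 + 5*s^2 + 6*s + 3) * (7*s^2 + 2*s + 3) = -14*s^5 + 31*s^4 + 46*s^3 + 48*s^2 + 24*s + 9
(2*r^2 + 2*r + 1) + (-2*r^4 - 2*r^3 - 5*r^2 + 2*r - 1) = -2*r^4 - 2*r^3 - 3*r^2 + 4*r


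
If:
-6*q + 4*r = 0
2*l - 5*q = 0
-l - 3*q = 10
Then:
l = -50/11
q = -20/11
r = -30/11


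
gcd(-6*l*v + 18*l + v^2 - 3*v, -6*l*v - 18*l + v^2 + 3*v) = -6*l + v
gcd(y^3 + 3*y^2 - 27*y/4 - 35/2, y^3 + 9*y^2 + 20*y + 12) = y + 2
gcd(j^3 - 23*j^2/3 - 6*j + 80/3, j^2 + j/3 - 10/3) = j^2 + j/3 - 10/3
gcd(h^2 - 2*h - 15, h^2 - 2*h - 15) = h^2 - 2*h - 15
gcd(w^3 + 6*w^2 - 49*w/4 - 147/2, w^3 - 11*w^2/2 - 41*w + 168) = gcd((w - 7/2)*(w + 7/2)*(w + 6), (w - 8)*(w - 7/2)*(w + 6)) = w^2 + 5*w/2 - 21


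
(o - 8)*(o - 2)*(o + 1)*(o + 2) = o^4 - 7*o^3 - 12*o^2 + 28*o + 32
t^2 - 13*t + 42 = (t - 7)*(t - 6)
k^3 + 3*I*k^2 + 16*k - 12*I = (k - 2*I)*(k - I)*(k + 6*I)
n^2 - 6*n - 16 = (n - 8)*(n + 2)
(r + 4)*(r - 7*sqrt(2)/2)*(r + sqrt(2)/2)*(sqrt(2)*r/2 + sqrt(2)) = sqrt(2)*r^4/2 - 3*r^3 + 3*sqrt(2)*r^3 - 18*r^2 + 9*sqrt(2)*r^2/4 - 24*r - 21*sqrt(2)*r/2 - 14*sqrt(2)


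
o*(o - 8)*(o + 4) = o^3 - 4*o^2 - 32*o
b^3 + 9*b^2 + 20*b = b*(b + 4)*(b + 5)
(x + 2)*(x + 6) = x^2 + 8*x + 12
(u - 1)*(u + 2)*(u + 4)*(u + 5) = u^4 + 10*u^3 + 27*u^2 + 2*u - 40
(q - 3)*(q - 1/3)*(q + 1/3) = q^3 - 3*q^2 - q/9 + 1/3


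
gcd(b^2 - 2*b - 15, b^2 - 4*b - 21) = b + 3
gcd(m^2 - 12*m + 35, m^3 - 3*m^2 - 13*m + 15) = m - 5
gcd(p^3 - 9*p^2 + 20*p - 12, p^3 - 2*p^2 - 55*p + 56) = p - 1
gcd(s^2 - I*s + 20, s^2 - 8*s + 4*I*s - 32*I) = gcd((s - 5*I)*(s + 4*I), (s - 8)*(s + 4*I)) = s + 4*I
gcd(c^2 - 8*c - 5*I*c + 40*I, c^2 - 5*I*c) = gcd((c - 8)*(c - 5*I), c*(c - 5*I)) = c - 5*I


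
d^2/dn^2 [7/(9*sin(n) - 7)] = 63*(-9*sin(n)^2 - 7*sin(n) + 18)/(9*sin(n) - 7)^3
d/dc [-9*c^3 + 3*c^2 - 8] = 3*c*(2 - 9*c)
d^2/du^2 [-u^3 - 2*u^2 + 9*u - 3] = -6*u - 4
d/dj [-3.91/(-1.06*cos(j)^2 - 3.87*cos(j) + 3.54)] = (8.2892*cos(j) + 15.1317)*sin(j)/(1.06*cos(j)^2 + 3.87*cos(j) - 3.54)^2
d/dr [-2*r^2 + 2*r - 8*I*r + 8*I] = -4*r + 2 - 8*I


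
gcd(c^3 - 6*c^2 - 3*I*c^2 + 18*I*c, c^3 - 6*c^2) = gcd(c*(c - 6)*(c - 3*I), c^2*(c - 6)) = c^2 - 6*c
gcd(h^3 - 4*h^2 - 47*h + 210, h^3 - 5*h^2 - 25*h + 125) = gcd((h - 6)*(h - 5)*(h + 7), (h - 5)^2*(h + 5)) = h - 5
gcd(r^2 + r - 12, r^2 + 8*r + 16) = r + 4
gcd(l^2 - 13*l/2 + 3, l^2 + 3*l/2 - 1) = l - 1/2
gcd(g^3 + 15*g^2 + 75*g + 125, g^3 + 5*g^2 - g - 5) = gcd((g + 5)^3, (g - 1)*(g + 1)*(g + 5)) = g + 5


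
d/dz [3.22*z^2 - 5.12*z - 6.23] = 6.44*z - 5.12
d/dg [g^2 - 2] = 2*g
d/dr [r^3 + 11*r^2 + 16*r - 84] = 3*r^2 + 22*r + 16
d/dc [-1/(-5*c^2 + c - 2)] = (1 - 10*c)/(5*c^2 - c + 2)^2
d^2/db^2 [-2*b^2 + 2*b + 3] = -4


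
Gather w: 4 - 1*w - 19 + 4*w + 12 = 3*w - 3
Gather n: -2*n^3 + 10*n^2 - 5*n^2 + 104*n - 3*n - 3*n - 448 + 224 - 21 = -2*n^3 + 5*n^2 + 98*n - 245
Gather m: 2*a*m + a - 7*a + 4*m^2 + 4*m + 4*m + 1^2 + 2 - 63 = -6*a + 4*m^2 + m*(2*a + 8) - 60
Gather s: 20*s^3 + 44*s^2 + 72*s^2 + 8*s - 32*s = 20*s^3 + 116*s^2 - 24*s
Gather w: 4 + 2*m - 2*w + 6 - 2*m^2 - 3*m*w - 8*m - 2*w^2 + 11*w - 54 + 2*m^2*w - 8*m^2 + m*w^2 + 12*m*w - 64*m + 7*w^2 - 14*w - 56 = -10*m^2 - 70*m + w^2*(m + 5) + w*(2*m^2 + 9*m - 5) - 100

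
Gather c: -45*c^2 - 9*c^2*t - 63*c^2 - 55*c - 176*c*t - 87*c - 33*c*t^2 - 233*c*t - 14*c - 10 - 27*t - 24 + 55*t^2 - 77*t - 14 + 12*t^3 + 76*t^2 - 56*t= c^2*(-9*t - 108) + c*(-33*t^2 - 409*t - 156) + 12*t^3 + 131*t^2 - 160*t - 48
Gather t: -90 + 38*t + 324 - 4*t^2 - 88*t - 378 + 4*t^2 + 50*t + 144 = 0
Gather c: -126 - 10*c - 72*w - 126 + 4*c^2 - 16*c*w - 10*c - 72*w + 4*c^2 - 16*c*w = 8*c^2 + c*(-32*w - 20) - 144*w - 252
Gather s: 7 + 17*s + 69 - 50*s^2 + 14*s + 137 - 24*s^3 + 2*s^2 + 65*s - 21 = -24*s^3 - 48*s^2 + 96*s + 192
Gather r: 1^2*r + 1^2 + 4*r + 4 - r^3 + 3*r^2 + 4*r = -r^3 + 3*r^2 + 9*r + 5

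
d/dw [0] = 0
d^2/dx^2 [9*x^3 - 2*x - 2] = 54*x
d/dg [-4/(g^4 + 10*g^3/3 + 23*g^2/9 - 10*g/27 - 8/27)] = 216*(54*g^3 + 135*g^2 + 69*g - 5)/(27*g^4 + 90*g^3 + 69*g^2 - 10*g - 8)^2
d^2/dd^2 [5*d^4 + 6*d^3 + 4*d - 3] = 12*d*(5*d + 3)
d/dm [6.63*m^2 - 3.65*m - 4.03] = 13.26*m - 3.65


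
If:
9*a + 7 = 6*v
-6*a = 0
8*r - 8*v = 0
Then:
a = 0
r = 7/6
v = 7/6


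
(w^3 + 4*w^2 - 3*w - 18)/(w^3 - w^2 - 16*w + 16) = (w^3 + 4*w^2 - 3*w - 18)/(w^3 - w^2 - 16*w + 16)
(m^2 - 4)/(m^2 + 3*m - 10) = (m + 2)/(m + 5)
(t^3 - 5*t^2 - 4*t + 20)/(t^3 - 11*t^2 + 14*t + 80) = (t - 2)/(t - 8)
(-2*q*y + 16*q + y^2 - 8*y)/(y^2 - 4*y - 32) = (-2*q + y)/(y + 4)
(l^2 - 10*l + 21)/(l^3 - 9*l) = (l - 7)/(l*(l + 3))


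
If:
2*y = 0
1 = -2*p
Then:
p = -1/2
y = 0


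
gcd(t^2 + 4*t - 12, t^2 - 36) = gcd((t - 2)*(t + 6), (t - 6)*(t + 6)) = t + 6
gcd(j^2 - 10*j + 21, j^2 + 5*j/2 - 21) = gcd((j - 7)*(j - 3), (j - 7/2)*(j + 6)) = 1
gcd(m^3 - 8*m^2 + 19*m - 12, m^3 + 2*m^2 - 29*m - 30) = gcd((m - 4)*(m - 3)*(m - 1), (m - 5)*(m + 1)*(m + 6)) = 1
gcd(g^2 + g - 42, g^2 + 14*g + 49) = g + 7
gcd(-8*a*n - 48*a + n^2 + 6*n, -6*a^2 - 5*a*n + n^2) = 1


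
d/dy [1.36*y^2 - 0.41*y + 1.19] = 2.72*y - 0.41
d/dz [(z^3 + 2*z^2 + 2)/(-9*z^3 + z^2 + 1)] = 19*z^2*(z^2 + 3)/(81*z^6 - 18*z^5 + z^4 - 18*z^3 + 2*z^2 + 1)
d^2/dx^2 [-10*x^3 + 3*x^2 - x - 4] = 6 - 60*x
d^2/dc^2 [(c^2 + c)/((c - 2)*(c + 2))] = 2*(c^3 + 12*c^2 + 12*c + 16)/(c^6 - 12*c^4 + 48*c^2 - 64)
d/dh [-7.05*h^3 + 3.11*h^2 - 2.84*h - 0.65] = -21.15*h^2 + 6.22*h - 2.84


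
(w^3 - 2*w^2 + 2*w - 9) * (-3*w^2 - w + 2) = -3*w^5 + 5*w^4 - 2*w^3 + 21*w^2 + 13*w - 18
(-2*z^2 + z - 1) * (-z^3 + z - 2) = 2*z^5 - z^4 - z^3 + 5*z^2 - 3*z + 2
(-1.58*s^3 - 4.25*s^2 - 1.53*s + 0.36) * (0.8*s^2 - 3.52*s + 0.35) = -1.264*s^5 + 2.1616*s^4 + 13.183*s^3 + 4.1861*s^2 - 1.8027*s + 0.126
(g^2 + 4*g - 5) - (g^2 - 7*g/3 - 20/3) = 19*g/3 + 5/3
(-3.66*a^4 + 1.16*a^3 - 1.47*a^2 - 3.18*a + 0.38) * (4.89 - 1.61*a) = 5.8926*a^5 - 19.765*a^4 + 8.0391*a^3 - 2.0685*a^2 - 16.162*a + 1.8582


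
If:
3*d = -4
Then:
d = -4/3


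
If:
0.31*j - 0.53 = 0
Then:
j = 1.71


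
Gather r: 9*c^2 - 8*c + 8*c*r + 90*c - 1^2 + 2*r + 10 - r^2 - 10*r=9*c^2 + 82*c - r^2 + r*(8*c - 8) + 9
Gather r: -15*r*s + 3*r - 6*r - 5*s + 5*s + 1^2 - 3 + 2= r*(-15*s - 3)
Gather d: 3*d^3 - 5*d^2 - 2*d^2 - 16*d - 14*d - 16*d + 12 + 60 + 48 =3*d^3 - 7*d^2 - 46*d + 120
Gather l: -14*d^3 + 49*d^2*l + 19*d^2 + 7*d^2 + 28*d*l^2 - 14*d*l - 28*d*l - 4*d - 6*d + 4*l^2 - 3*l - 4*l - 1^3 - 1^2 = -14*d^3 + 26*d^2 - 10*d + l^2*(28*d + 4) + l*(49*d^2 - 42*d - 7) - 2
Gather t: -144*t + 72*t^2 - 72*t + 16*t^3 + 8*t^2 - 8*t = 16*t^3 + 80*t^2 - 224*t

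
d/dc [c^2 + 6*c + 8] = 2*c + 6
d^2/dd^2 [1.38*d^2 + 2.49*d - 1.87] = 2.76000000000000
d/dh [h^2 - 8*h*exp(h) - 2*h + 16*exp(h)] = -8*h*exp(h) + 2*h + 8*exp(h) - 2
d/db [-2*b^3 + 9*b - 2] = 9 - 6*b^2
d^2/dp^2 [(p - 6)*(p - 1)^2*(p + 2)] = 12*p^2 - 36*p - 6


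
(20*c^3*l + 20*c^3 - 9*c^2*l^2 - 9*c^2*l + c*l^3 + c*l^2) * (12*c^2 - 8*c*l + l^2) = 240*c^5*l + 240*c^5 - 268*c^4*l^2 - 268*c^4*l + 104*c^3*l^3 + 104*c^3*l^2 - 17*c^2*l^4 - 17*c^2*l^3 + c*l^5 + c*l^4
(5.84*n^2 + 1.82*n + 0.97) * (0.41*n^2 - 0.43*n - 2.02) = 2.3944*n^4 - 1.765*n^3 - 12.1817*n^2 - 4.0935*n - 1.9594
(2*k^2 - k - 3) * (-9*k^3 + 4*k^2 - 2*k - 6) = -18*k^5 + 17*k^4 + 19*k^3 - 22*k^2 + 12*k + 18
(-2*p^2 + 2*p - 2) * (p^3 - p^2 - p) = -2*p^5 + 4*p^4 - 2*p^3 + 2*p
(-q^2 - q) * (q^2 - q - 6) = -q^4 + 7*q^2 + 6*q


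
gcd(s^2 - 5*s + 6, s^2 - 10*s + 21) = s - 3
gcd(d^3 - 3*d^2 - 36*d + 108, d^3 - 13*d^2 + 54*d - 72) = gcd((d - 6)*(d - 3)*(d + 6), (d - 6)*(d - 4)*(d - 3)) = d^2 - 9*d + 18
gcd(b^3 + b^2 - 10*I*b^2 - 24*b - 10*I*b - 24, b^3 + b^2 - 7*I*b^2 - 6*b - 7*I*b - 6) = b^2 + b*(1 - 6*I) - 6*I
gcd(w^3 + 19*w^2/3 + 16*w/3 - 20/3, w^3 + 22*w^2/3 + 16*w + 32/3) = w + 2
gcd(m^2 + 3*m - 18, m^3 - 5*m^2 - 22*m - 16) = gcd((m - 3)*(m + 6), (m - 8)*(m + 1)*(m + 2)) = 1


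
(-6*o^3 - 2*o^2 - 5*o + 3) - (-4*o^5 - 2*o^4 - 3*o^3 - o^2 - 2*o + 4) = 4*o^5 + 2*o^4 - 3*o^3 - o^2 - 3*o - 1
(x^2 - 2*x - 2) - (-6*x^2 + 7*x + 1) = 7*x^2 - 9*x - 3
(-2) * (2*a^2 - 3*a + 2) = -4*a^2 + 6*a - 4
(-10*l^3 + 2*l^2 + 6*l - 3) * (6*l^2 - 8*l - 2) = -60*l^5 + 92*l^4 + 40*l^3 - 70*l^2 + 12*l + 6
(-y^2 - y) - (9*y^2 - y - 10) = 10 - 10*y^2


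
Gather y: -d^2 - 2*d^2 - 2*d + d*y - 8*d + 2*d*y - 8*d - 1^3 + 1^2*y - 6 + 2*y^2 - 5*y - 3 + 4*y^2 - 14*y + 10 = -3*d^2 - 18*d + 6*y^2 + y*(3*d - 18)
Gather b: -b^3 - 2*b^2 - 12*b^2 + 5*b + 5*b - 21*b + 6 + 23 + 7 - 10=-b^3 - 14*b^2 - 11*b + 26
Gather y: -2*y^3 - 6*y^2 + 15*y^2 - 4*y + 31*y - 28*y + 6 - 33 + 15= -2*y^3 + 9*y^2 - y - 12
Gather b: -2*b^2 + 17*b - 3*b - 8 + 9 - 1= -2*b^2 + 14*b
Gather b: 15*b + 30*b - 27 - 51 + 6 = 45*b - 72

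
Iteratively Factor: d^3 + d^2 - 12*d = (d + 4)*(d^2 - 3*d) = d*(d + 4)*(d - 3)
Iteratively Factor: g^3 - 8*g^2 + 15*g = (g - 5)*(g^2 - 3*g) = (g - 5)*(g - 3)*(g)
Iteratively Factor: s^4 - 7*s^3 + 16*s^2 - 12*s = (s - 2)*(s^3 - 5*s^2 + 6*s) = (s - 3)*(s - 2)*(s^2 - 2*s) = s*(s - 3)*(s - 2)*(s - 2)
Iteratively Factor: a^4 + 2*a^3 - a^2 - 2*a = (a + 2)*(a^3 - a) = a*(a + 2)*(a^2 - 1) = a*(a - 1)*(a + 2)*(a + 1)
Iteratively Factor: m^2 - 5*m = (m)*(m - 5)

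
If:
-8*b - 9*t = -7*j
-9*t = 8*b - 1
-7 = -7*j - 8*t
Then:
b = -23/32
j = 1/7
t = 3/4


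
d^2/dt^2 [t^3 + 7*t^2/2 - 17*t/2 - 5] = 6*t + 7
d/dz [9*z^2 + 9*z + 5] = 18*z + 9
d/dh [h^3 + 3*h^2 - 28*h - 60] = 3*h^2 + 6*h - 28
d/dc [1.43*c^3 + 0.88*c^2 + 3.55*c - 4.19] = 4.29*c^2 + 1.76*c + 3.55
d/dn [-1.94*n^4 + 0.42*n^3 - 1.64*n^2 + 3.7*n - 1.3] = -7.76*n^3 + 1.26*n^2 - 3.28*n + 3.7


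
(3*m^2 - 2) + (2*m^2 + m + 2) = 5*m^2 + m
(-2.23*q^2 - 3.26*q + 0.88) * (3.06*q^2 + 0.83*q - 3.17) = -6.8238*q^4 - 11.8265*q^3 + 7.0561*q^2 + 11.0646*q - 2.7896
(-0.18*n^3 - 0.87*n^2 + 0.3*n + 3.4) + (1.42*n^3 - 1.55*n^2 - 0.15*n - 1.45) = 1.24*n^3 - 2.42*n^2 + 0.15*n + 1.95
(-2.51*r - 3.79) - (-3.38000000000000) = -2.51*r - 0.41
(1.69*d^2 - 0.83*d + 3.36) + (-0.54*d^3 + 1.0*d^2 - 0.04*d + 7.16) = -0.54*d^3 + 2.69*d^2 - 0.87*d + 10.52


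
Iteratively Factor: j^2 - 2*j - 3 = (j - 3)*(j + 1)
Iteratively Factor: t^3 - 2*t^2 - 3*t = (t)*(t^2 - 2*t - 3) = t*(t - 3)*(t + 1)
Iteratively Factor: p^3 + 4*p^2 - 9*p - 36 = (p + 3)*(p^2 + p - 12) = (p - 3)*(p + 3)*(p + 4)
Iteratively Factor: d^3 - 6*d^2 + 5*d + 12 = (d + 1)*(d^2 - 7*d + 12) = (d - 3)*(d + 1)*(d - 4)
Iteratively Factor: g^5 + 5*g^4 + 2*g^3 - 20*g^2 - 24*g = (g)*(g^4 + 5*g^3 + 2*g^2 - 20*g - 24) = g*(g + 2)*(g^3 + 3*g^2 - 4*g - 12) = g*(g - 2)*(g + 2)*(g^2 + 5*g + 6) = g*(g - 2)*(g + 2)^2*(g + 3)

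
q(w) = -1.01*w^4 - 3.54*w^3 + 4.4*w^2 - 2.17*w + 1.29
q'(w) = -4.04*w^3 - 10.62*w^2 + 8.8*w - 2.17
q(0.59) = 0.69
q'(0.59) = -1.50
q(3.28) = -200.31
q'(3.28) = -230.12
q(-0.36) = 2.79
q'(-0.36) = -6.53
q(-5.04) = -74.49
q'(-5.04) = 200.93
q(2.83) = -114.63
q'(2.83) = -153.89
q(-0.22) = 2.02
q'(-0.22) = -4.58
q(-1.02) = 10.74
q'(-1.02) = -17.91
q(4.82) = -848.50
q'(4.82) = -658.88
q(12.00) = -26451.63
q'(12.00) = -8406.97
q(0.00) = 1.29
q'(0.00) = -2.17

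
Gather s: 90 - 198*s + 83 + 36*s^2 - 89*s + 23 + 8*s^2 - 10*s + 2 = 44*s^2 - 297*s + 198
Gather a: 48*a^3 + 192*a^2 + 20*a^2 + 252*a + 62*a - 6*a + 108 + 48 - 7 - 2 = 48*a^3 + 212*a^2 + 308*a + 147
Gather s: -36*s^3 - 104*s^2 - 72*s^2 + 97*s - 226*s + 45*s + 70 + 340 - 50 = -36*s^3 - 176*s^2 - 84*s + 360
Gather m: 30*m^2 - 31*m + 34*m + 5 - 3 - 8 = 30*m^2 + 3*m - 6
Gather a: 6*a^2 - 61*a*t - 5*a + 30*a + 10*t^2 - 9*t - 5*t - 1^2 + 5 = 6*a^2 + a*(25 - 61*t) + 10*t^2 - 14*t + 4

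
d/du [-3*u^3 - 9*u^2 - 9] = 9*u*(-u - 2)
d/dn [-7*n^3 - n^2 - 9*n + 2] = -21*n^2 - 2*n - 9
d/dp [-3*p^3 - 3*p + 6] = -9*p^2 - 3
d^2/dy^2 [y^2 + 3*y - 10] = 2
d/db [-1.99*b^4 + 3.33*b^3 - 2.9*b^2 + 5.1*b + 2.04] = -7.96*b^3 + 9.99*b^2 - 5.8*b + 5.1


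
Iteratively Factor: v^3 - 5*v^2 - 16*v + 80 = (v + 4)*(v^2 - 9*v + 20) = (v - 4)*(v + 4)*(v - 5)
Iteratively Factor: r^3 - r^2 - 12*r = (r - 4)*(r^2 + 3*r) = (r - 4)*(r + 3)*(r)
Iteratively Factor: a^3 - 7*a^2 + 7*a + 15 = (a - 3)*(a^2 - 4*a - 5) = (a - 5)*(a - 3)*(a + 1)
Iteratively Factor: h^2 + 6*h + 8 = (h + 4)*(h + 2)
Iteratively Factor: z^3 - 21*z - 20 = (z + 4)*(z^2 - 4*z - 5) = (z + 1)*(z + 4)*(z - 5)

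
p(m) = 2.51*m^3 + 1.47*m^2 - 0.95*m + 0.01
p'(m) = 7.53*m^2 + 2.94*m - 0.95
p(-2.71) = -36.57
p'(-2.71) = 46.38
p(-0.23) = 0.28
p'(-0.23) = -1.23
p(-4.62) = -211.74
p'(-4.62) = 146.19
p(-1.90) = -10.09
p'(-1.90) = 20.65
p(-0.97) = 0.02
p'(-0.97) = 3.28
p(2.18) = 30.93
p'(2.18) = 41.24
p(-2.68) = -35.20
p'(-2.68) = 45.25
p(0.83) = 1.67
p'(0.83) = 6.68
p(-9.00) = -1702.16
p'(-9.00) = 582.52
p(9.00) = 1940.32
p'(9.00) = 635.44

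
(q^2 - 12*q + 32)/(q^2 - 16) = (q - 8)/(q + 4)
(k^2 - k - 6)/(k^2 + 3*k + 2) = (k - 3)/(k + 1)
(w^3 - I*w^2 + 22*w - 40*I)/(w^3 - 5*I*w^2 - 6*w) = (w^2 + I*w + 20)/(w*(w - 3*I))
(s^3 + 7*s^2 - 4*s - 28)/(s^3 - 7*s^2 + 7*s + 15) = (s^3 + 7*s^2 - 4*s - 28)/(s^3 - 7*s^2 + 7*s + 15)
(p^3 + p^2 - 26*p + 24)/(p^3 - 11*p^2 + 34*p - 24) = (p + 6)/(p - 6)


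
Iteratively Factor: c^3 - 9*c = (c + 3)*(c^2 - 3*c) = (c - 3)*(c + 3)*(c)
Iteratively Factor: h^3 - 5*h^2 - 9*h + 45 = (h + 3)*(h^2 - 8*h + 15) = (h - 3)*(h + 3)*(h - 5)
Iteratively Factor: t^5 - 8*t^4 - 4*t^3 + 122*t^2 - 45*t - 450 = (t + 2)*(t^4 - 10*t^3 + 16*t^2 + 90*t - 225) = (t - 5)*(t + 2)*(t^3 - 5*t^2 - 9*t + 45) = (t - 5)*(t - 3)*(t + 2)*(t^2 - 2*t - 15) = (t - 5)^2*(t - 3)*(t + 2)*(t + 3)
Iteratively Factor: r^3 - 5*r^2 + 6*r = (r - 2)*(r^2 - 3*r) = r*(r - 2)*(r - 3)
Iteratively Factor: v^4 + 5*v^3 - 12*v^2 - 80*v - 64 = (v + 4)*(v^3 + v^2 - 16*v - 16) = (v + 4)^2*(v^2 - 3*v - 4) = (v + 1)*(v + 4)^2*(v - 4)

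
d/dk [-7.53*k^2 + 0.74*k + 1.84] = 0.74 - 15.06*k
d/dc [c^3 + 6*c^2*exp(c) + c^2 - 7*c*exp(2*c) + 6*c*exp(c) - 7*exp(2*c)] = 6*c^2*exp(c) + 3*c^2 - 14*c*exp(2*c) + 18*c*exp(c) + 2*c - 21*exp(2*c) + 6*exp(c)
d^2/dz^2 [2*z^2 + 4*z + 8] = 4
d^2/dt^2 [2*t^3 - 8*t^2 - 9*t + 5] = 12*t - 16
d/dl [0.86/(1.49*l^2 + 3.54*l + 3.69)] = (-2.5628*l - 3.0444)/(1.49*l^2 + 3.54*l + 3.69)^2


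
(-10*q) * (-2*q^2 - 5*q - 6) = 20*q^3 + 50*q^2 + 60*q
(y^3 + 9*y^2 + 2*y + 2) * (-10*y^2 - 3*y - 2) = -10*y^5 - 93*y^4 - 49*y^3 - 44*y^2 - 10*y - 4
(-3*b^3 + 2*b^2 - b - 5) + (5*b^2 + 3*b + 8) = -3*b^3 + 7*b^2 + 2*b + 3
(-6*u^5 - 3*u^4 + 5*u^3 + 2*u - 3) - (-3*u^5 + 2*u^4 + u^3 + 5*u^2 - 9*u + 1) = -3*u^5 - 5*u^4 + 4*u^3 - 5*u^2 + 11*u - 4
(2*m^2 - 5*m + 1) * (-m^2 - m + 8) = -2*m^4 + 3*m^3 + 20*m^2 - 41*m + 8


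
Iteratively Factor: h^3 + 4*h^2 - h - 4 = (h - 1)*(h^2 + 5*h + 4) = (h - 1)*(h + 1)*(h + 4)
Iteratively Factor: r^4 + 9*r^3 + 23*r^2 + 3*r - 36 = (r + 3)*(r^3 + 6*r^2 + 5*r - 12) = (r - 1)*(r + 3)*(r^2 + 7*r + 12) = (r - 1)*(r + 3)*(r + 4)*(r + 3)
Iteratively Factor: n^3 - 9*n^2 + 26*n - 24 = (n - 3)*(n^2 - 6*n + 8) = (n - 3)*(n - 2)*(n - 4)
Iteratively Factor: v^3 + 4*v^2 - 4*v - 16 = (v + 4)*(v^2 - 4) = (v + 2)*(v + 4)*(v - 2)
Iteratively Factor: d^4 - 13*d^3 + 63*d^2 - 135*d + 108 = (d - 3)*(d^3 - 10*d^2 + 33*d - 36) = (d - 3)^2*(d^2 - 7*d + 12) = (d - 3)^3*(d - 4)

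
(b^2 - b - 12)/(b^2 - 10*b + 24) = (b + 3)/(b - 6)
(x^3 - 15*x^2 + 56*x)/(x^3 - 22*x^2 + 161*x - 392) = x/(x - 7)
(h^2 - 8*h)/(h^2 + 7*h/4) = 4*(h - 8)/(4*h + 7)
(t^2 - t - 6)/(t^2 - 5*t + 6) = (t + 2)/(t - 2)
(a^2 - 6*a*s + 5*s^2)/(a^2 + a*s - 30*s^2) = (a - s)/(a + 6*s)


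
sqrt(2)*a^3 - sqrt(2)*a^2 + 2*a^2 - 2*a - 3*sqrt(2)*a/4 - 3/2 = (a - 3/2)*(a + sqrt(2))*(sqrt(2)*a + sqrt(2)/2)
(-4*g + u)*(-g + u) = 4*g^2 - 5*g*u + u^2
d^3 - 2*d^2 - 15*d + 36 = (d - 3)^2*(d + 4)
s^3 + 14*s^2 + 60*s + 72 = (s + 2)*(s + 6)^2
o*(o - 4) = o^2 - 4*o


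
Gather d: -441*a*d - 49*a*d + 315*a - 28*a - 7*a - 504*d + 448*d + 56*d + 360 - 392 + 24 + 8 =-490*a*d + 280*a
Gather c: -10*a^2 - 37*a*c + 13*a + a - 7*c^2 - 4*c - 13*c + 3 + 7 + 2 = -10*a^2 + 14*a - 7*c^2 + c*(-37*a - 17) + 12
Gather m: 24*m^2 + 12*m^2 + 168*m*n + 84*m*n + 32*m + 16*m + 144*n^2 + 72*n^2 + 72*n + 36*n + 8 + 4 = 36*m^2 + m*(252*n + 48) + 216*n^2 + 108*n + 12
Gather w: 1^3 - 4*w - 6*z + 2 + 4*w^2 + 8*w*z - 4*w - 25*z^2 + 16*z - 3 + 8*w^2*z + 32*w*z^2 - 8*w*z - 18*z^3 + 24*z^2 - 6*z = w^2*(8*z + 4) + w*(32*z^2 - 8) - 18*z^3 - z^2 + 4*z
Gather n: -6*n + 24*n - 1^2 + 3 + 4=18*n + 6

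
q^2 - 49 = (q - 7)*(q + 7)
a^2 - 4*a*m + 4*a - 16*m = (a + 4)*(a - 4*m)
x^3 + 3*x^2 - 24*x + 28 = (x - 2)^2*(x + 7)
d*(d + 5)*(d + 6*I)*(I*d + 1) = I*d^4 - 5*d^3 + 5*I*d^3 - 25*d^2 + 6*I*d^2 + 30*I*d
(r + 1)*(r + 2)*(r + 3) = r^3 + 6*r^2 + 11*r + 6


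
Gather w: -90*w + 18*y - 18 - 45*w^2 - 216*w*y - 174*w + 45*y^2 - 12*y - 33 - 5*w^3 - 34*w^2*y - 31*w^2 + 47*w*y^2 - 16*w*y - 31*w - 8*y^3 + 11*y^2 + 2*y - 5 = -5*w^3 + w^2*(-34*y - 76) + w*(47*y^2 - 232*y - 295) - 8*y^3 + 56*y^2 + 8*y - 56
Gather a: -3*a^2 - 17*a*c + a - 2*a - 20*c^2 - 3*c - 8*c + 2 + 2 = -3*a^2 + a*(-17*c - 1) - 20*c^2 - 11*c + 4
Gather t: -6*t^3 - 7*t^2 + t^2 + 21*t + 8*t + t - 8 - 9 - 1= -6*t^3 - 6*t^2 + 30*t - 18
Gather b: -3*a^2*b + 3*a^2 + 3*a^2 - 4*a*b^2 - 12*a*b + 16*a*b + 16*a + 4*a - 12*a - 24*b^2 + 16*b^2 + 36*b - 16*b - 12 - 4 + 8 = 6*a^2 + 8*a + b^2*(-4*a - 8) + b*(-3*a^2 + 4*a + 20) - 8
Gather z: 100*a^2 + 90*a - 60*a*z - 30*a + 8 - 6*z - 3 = 100*a^2 + 60*a + z*(-60*a - 6) + 5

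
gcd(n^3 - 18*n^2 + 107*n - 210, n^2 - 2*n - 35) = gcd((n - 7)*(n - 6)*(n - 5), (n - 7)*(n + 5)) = n - 7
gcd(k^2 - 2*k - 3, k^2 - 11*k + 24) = k - 3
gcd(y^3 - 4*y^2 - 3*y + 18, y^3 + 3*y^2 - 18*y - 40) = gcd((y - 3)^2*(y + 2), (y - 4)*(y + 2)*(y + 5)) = y + 2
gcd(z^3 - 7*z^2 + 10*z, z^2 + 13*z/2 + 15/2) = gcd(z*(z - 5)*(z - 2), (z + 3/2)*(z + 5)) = 1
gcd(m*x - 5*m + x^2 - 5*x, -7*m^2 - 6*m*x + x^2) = m + x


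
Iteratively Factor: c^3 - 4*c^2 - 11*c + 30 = (c - 5)*(c^2 + c - 6) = (c - 5)*(c - 2)*(c + 3)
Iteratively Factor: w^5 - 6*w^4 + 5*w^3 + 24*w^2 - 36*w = (w - 3)*(w^4 - 3*w^3 - 4*w^2 + 12*w) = w*(w - 3)*(w^3 - 3*w^2 - 4*w + 12) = w*(w - 3)*(w + 2)*(w^2 - 5*w + 6) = w*(w - 3)*(w - 2)*(w + 2)*(w - 3)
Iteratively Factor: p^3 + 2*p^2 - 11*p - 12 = (p - 3)*(p^2 + 5*p + 4) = (p - 3)*(p + 4)*(p + 1)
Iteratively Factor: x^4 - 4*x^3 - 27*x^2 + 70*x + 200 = (x + 2)*(x^3 - 6*x^2 - 15*x + 100) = (x - 5)*(x + 2)*(x^2 - x - 20) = (x - 5)*(x + 2)*(x + 4)*(x - 5)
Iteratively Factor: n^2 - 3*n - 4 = (n + 1)*(n - 4)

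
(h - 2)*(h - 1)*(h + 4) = h^3 + h^2 - 10*h + 8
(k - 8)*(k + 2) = k^2 - 6*k - 16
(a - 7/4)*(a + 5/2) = a^2 + 3*a/4 - 35/8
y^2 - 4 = (y - 2)*(y + 2)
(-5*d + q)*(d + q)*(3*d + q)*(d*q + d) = -15*d^4*q - 15*d^4 - 17*d^3*q^2 - 17*d^3*q - d^2*q^3 - d^2*q^2 + d*q^4 + d*q^3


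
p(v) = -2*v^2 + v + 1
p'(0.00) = 1.00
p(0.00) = 1.00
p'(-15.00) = 61.00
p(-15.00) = -464.00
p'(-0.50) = 3.00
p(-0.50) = 0.00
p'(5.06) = -19.24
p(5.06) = -45.15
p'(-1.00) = 5.00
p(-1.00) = -2.00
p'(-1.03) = 5.12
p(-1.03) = -2.15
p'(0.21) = 0.16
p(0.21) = 1.12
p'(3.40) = -12.60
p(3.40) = -18.72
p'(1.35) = -4.40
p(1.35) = -1.30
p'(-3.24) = 13.96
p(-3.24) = -23.24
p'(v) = 1 - 4*v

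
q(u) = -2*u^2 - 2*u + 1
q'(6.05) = -26.20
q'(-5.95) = 21.80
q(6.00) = -83.00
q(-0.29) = 1.41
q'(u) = -4*u - 2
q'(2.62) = -12.48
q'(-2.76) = 9.04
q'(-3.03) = 10.12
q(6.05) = -84.30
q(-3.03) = -11.30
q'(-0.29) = -0.84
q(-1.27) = 0.31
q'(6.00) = -26.00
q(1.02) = -3.12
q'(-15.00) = 58.00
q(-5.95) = -57.90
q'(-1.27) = 3.08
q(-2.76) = -8.72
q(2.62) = -17.97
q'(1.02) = -6.08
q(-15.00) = -419.00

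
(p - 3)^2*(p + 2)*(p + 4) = p^4 - 19*p^2 + 6*p + 72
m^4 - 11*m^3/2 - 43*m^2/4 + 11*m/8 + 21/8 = (m - 7)*(m - 1/2)*(m + 1/2)*(m + 3/2)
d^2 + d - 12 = (d - 3)*(d + 4)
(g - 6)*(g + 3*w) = g^2 + 3*g*w - 6*g - 18*w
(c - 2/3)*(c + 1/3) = c^2 - c/3 - 2/9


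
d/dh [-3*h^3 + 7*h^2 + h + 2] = -9*h^2 + 14*h + 1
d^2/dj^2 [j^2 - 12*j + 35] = 2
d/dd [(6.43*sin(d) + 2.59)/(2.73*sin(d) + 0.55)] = -3.5342*cos(d)/(2.73*sin(d) + 0.55)^2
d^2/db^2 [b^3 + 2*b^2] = 6*b + 4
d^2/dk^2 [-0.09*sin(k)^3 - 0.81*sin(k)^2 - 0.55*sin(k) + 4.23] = 0.6175*sin(k) - 0.2025*sin(3*k) - 1.62*cos(2*k)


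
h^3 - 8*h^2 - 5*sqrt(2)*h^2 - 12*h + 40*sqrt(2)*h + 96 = (h - 8)*(h - 6*sqrt(2))*(h + sqrt(2))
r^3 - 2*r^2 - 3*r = r*(r - 3)*(r + 1)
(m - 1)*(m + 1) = m^2 - 1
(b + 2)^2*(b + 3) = b^3 + 7*b^2 + 16*b + 12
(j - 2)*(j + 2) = j^2 - 4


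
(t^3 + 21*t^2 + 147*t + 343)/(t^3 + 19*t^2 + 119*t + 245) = (t + 7)/(t + 5)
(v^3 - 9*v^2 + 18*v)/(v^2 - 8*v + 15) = v*(v - 6)/(v - 5)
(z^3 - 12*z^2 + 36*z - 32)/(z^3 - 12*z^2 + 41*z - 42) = (z^2 - 10*z + 16)/(z^2 - 10*z + 21)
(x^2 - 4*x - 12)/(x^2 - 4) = (x - 6)/(x - 2)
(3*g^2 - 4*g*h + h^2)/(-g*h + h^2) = (-3*g + h)/h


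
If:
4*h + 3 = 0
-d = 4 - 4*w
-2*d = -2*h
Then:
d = -3/4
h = -3/4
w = 13/16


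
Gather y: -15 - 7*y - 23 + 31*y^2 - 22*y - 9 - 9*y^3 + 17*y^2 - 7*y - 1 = -9*y^3 + 48*y^2 - 36*y - 48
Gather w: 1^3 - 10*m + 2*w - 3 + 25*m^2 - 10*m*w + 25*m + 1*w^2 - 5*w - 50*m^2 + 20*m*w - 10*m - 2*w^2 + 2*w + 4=-25*m^2 + 5*m - w^2 + w*(10*m - 1) + 2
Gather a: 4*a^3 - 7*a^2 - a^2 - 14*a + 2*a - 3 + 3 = 4*a^3 - 8*a^2 - 12*a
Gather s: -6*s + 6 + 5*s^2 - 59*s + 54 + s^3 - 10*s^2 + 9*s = s^3 - 5*s^2 - 56*s + 60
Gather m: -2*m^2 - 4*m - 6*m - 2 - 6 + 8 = -2*m^2 - 10*m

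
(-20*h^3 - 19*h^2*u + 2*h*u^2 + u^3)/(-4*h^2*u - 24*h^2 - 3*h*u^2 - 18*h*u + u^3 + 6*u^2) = (5*h + u)/(u + 6)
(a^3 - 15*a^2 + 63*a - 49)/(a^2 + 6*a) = (a^3 - 15*a^2 + 63*a - 49)/(a*(a + 6))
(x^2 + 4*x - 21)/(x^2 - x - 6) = (x + 7)/(x + 2)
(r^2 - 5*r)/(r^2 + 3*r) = (r - 5)/(r + 3)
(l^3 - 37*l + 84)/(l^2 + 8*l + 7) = (l^2 - 7*l + 12)/(l + 1)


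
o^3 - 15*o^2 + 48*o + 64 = (o - 8)^2*(o + 1)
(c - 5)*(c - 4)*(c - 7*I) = c^3 - 9*c^2 - 7*I*c^2 + 20*c + 63*I*c - 140*I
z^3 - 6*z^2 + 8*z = z*(z - 4)*(z - 2)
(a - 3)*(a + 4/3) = a^2 - 5*a/3 - 4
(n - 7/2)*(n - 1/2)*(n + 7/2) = n^3 - n^2/2 - 49*n/4 + 49/8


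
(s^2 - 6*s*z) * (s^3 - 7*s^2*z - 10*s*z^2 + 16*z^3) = s^5 - 13*s^4*z + 32*s^3*z^2 + 76*s^2*z^3 - 96*s*z^4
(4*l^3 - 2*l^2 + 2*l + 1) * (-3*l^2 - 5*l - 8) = -12*l^5 - 14*l^4 - 28*l^3 + 3*l^2 - 21*l - 8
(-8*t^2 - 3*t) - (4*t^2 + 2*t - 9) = -12*t^2 - 5*t + 9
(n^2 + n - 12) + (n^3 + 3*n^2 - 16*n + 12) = n^3 + 4*n^2 - 15*n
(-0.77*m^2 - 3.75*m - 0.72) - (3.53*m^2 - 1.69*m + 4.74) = -4.3*m^2 - 2.06*m - 5.46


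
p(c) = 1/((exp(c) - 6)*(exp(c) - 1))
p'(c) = -exp(c)/((exp(c) - 6)*(exp(c) - 1)^2) - exp(c)/((exp(c) - 6)^2*(exp(c) - 1))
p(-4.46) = 0.17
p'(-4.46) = 0.00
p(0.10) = -1.94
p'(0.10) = 19.97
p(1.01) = -0.18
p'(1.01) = 0.13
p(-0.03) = 6.73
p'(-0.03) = 222.20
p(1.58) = -0.23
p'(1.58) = -0.68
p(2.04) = 0.09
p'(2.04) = -0.50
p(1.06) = -0.17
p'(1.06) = 0.10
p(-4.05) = 0.17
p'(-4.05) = 0.00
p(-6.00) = 0.17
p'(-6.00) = 0.00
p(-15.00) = 0.17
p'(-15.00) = 0.00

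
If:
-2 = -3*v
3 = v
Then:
No Solution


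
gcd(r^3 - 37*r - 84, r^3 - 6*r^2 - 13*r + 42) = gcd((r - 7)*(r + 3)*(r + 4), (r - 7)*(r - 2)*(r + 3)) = r^2 - 4*r - 21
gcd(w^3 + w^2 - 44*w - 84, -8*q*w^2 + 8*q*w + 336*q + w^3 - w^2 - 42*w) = w^2 - w - 42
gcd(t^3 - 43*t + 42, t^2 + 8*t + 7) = t + 7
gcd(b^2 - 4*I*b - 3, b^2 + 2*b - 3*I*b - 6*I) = b - 3*I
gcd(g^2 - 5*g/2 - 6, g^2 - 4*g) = g - 4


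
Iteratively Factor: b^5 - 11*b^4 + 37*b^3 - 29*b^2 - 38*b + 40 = (b + 1)*(b^4 - 12*b^3 + 49*b^2 - 78*b + 40) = (b - 4)*(b + 1)*(b^3 - 8*b^2 + 17*b - 10) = (b - 5)*(b - 4)*(b + 1)*(b^2 - 3*b + 2) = (b - 5)*(b - 4)*(b - 1)*(b + 1)*(b - 2)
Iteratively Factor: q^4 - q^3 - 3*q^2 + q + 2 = (q - 1)*(q^3 - 3*q - 2) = (q - 2)*(q - 1)*(q^2 + 2*q + 1) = (q - 2)*(q - 1)*(q + 1)*(q + 1)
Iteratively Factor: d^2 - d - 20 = (d + 4)*(d - 5)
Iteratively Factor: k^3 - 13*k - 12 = (k + 1)*(k^2 - k - 12) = (k + 1)*(k + 3)*(k - 4)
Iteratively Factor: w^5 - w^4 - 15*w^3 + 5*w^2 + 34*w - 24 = (w - 4)*(w^4 + 3*w^3 - 3*w^2 - 7*w + 6) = (w - 4)*(w + 2)*(w^3 + w^2 - 5*w + 3) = (w - 4)*(w + 2)*(w + 3)*(w^2 - 2*w + 1) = (w - 4)*(w - 1)*(w + 2)*(w + 3)*(w - 1)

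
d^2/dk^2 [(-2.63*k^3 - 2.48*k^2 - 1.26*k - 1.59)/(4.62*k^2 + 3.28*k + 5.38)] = (95.5252399999997*k^3 - 112.23444*k^2 - 413.39964*k - 54.2662)/(98.611128*k^6 + 210.028896*k^5 + 493.61004*k^4 + 524.44576*k^3 + 574.80996*k^2 + 284.812896*k + 155.720872)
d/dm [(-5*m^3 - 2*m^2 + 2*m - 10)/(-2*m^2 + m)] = 2*(5*m^4 - 5*m^3 + m^2 - 20*m + 5)/(m^2*(4*m^2 - 4*m + 1))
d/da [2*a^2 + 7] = 4*a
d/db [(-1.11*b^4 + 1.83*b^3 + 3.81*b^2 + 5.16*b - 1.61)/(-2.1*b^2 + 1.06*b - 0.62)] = (4.662*b^5 - 7.3728*b^4 + 6.6324*b^3 + 11.4708*b^2 - 11.4864*b - 1.4926)/(4.41*b^4 - 4.452*b^3 + 3.7276*b^2 - 1.3144*b + 0.3844)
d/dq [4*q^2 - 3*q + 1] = 8*q - 3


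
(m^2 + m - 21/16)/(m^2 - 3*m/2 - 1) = (-16*m^2 - 16*m + 21)/(8*(-2*m^2 + 3*m + 2))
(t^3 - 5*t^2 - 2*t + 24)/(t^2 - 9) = (t^2 - 2*t - 8)/(t + 3)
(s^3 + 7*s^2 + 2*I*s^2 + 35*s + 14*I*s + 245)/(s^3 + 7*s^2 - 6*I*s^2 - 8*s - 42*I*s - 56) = (s^2 + 2*I*s + 35)/(s^2 - 6*I*s - 8)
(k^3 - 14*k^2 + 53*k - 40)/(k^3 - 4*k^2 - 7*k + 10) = (k - 8)/(k + 2)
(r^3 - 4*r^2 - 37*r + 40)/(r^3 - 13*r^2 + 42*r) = (r^3 - 4*r^2 - 37*r + 40)/(r*(r^2 - 13*r + 42))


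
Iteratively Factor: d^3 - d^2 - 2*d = (d - 2)*(d^2 + d) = (d - 2)*(d + 1)*(d)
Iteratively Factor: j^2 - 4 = (j + 2)*(j - 2)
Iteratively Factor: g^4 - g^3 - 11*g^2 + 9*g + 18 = (g + 1)*(g^3 - 2*g^2 - 9*g + 18) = (g + 1)*(g + 3)*(g^2 - 5*g + 6) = (g - 2)*(g + 1)*(g + 3)*(g - 3)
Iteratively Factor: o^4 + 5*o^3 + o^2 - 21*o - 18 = (o + 3)*(o^3 + 2*o^2 - 5*o - 6) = (o + 1)*(o + 3)*(o^2 + o - 6) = (o + 1)*(o + 3)^2*(o - 2)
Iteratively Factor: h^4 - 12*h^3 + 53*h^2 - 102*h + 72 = (h - 2)*(h^3 - 10*h^2 + 33*h - 36) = (h - 3)*(h - 2)*(h^2 - 7*h + 12) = (h - 3)^2*(h - 2)*(h - 4)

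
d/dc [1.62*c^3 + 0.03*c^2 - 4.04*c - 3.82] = 4.86*c^2 + 0.06*c - 4.04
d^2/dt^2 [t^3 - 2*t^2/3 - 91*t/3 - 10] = 6*t - 4/3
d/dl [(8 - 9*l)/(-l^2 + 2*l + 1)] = (-9*l^2 + 16*l - 25)/(l^4 - 4*l^3 + 2*l^2 + 4*l + 1)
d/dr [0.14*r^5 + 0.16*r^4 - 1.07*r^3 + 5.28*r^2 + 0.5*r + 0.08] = 0.7*r^4 + 0.64*r^3 - 3.21*r^2 + 10.56*r + 0.5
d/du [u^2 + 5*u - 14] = 2*u + 5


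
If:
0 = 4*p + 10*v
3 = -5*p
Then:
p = -3/5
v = 6/25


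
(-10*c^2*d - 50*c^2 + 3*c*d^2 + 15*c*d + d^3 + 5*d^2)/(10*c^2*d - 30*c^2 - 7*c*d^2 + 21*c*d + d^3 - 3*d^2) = (-5*c*d - 25*c - d^2 - 5*d)/(5*c*d - 15*c - d^2 + 3*d)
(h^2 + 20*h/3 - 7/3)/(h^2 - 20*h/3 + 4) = (3*h^2 + 20*h - 7)/(3*h^2 - 20*h + 12)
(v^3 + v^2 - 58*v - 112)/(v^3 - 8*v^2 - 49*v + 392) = (v + 2)/(v - 7)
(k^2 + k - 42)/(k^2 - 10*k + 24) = (k + 7)/(k - 4)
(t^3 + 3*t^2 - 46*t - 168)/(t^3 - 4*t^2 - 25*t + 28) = (t + 6)/(t - 1)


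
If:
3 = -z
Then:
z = -3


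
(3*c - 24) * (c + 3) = 3*c^2 - 15*c - 72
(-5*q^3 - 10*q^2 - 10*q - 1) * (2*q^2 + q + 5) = -10*q^5 - 25*q^4 - 55*q^3 - 62*q^2 - 51*q - 5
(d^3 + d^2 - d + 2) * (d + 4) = d^4 + 5*d^3 + 3*d^2 - 2*d + 8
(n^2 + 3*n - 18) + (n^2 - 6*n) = 2*n^2 - 3*n - 18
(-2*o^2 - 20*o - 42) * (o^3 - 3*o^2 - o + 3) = -2*o^5 - 14*o^4 + 20*o^3 + 140*o^2 - 18*o - 126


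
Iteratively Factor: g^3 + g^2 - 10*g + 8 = (g - 1)*(g^2 + 2*g - 8) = (g - 1)*(g + 4)*(g - 2)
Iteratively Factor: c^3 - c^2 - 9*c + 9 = (c - 1)*(c^2 - 9) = (c - 3)*(c - 1)*(c + 3)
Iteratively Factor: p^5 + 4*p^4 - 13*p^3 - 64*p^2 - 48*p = (p - 4)*(p^4 + 8*p^3 + 19*p^2 + 12*p) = (p - 4)*(p + 3)*(p^3 + 5*p^2 + 4*p) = (p - 4)*(p + 1)*(p + 3)*(p^2 + 4*p) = p*(p - 4)*(p + 1)*(p + 3)*(p + 4)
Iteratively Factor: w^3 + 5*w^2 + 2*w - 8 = (w - 1)*(w^2 + 6*w + 8) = (w - 1)*(w + 4)*(w + 2)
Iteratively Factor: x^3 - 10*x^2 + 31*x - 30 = (x - 2)*(x^2 - 8*x + 15) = (x - 3)*(x - 2)*(x - 5)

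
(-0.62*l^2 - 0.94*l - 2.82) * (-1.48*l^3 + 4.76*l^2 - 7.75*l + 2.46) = 0.9176*l^5 - 1.56*l^4 + 4.5042*l^3 - 7.6634*l^2 + 19.5426*l - 6.9372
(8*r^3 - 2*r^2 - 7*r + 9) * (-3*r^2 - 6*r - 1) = -24*r^5 - 42*r^4 + 25*r^3 + 17*r^2 - 47*r - 9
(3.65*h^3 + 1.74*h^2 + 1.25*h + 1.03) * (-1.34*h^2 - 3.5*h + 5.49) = -4.891*h^5 - 15.1066*h^4 + 12.2735*h^3 + 3.7974*h^2 + 3.2575*h + 5.6547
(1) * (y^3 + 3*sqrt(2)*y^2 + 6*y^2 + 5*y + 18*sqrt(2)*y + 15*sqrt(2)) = y^3 + 3*sqrt(2)*y^2 + 6*y^2 + 5*y + 18*sqrt(2)*y + 15*sqrt(2)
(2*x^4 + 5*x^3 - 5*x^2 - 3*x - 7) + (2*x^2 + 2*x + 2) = 2*x^4 + 5*x^3 - 3*x^2 - x - 5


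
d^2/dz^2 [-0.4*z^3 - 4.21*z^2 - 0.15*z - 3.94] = -2.4*z - 8.42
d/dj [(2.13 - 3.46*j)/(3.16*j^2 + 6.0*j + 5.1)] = (10.9336*j^2 - 13.4616*j - 30.426)/(9.9856*j^4 + 37.92*j^3 + 68.232*j^2 + 61.2*j + 26.01)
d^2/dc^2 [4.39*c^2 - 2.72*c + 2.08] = 8.78000000000000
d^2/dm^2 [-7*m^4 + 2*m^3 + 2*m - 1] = 12*m*(1 - 7*m)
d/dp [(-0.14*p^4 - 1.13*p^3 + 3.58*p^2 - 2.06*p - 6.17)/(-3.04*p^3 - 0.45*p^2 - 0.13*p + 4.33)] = (0.4256*p^6 + 0.125999999999999*p^5 + 11.4463*p^4 - 14.6558*p^3 - 72.3415*p^2 + 25.4498*p - 9.7219)/(9.2416*p^6 + 2.736*p^5 + 0.9929*p^4 - 26.2094*p^3 - 3.8801*p^2 - 1.1258*p + 18.7489)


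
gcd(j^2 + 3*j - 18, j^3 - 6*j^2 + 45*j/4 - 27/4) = j - 3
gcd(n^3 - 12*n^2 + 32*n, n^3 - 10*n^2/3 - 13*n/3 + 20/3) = n - 4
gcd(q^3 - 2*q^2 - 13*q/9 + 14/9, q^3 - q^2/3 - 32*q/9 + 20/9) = q - 2/3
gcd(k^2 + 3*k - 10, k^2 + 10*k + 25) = k + 5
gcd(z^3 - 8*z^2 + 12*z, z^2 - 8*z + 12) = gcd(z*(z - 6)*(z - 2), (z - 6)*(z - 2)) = z^2 - 8*z + 12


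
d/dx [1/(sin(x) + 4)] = -cos(x)/(sin(x) + 4)^2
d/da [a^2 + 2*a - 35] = 2*a + 2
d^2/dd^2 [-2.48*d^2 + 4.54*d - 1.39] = -4.96000000000000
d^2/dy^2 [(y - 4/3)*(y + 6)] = 2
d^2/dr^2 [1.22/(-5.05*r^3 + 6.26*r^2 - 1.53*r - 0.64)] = ((36.966*r - 15.2744)*(5.05*r^3 - 6.26*r^2 + 1.53*r + 0.64) - 1.22*(15.15*r^2 - 12.52*r + 1.53)*(30.3*r^2 - 25.04*r + 3.06))/(5.05*r^3 - 6.26*r^2 + 1.53*r + 0.64)^3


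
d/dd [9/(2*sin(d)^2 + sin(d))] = -(36/tan(d) + 9*cos(d)/sin(d)^2)/(2*sin(d) + 1)^2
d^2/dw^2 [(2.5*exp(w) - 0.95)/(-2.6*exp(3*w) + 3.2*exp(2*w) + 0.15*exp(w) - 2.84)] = (-67.6000000000001*exp(6*w) + 120.198*exp(5*w) - 116.444*exp(4*w) + 279.351*exp(3*w) - 198.0852*exp(2*w) + 33.490775*exp(w) - 19.7593)*exp(w)/(17.576*exp(9*w) - 64.896*exp(8*w) + 76.83*exp(7*w) + 32.3152*exp(6*w) - 146.2053*exp(5*w) + 80.3832*exp(4*w) + 71.087505*exp(3*w) - 77.23806*exp(2*w) - 3.62952*exp(w) + 22.906304)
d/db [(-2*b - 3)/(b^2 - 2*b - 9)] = 2*(b^2 + 3*b + 6)/(b^4 - 4*b^3 - 14*b^2 + 36*b + 81)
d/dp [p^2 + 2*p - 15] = 2*p + 2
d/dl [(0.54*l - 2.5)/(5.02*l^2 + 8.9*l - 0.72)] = (-2.7108*l^2 + 25.1*l + 21.8612)/(25.2004*l^4 + 89.356*l^3 + 71.9812*l^2 - 12.816*l + 0.5184)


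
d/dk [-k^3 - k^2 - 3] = k*(-3*k - 2)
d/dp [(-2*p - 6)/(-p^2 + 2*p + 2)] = 2*(-p^2 - 6*p + 4)/(p^4 - 4*p^3 + 8*p + 4)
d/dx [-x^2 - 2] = -2*x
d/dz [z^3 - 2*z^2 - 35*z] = 3*z^2 - 4*z - 35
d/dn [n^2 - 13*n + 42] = 2*n - 13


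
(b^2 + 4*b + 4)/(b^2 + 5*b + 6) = (b + 2)/(b + 3)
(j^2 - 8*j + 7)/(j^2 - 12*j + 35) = (j - 1)/(j - 5)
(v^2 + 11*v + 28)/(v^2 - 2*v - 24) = (v + 7)/(v - 6)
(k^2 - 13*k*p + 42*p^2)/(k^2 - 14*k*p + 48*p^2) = (-k + 7*p)/(-k + 8*p)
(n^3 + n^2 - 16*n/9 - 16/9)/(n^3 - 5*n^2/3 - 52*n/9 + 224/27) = 3*(3*n^2 + 7*n + 4)/(9*n^2 - 3*n - 56)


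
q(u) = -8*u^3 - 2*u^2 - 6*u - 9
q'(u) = -24*u^2 - 4*u - 6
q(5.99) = -1836.07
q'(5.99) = -891.08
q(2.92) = -242.75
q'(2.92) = -222.31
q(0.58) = -14.71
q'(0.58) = -16.39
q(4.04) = -593.40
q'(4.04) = -413.88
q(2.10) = -104.51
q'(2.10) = -120.24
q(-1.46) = 20.39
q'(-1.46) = -51.32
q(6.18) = -2010.70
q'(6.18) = -947.34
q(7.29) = -3258.39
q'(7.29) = -1310.62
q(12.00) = -14193.00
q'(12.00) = -3510.00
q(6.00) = -1845.00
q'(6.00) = -894.00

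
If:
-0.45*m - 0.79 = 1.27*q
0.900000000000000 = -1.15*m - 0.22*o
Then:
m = -2.82222222222222*q - 1.75555555555556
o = 14.7525252525253*q + 5.08585858585859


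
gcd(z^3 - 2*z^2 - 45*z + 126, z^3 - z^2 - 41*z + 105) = z^2 + 4*z - 21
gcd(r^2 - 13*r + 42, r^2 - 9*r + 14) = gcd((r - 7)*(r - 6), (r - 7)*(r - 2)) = r - 7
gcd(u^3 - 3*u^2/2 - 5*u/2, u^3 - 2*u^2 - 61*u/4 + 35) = u - 5/2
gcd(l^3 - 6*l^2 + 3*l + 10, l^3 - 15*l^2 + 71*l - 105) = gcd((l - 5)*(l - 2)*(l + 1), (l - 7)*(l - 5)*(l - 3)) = l - 5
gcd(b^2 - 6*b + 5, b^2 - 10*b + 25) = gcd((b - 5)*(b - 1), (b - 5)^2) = b - 5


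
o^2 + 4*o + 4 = (o + 2)^2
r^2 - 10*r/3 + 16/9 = (r - 8/3)*(r - 2/3)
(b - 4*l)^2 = b^2 - 8*b*l + 16*l^2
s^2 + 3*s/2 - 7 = (s - 2)*(s + 7/2)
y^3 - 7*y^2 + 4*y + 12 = (y - 6)*(y - 2)*(y + 1)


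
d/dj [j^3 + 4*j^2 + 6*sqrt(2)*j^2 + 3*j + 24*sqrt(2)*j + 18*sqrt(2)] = 3*j^2 + 8*j + 12*sqrt(2)*j + 3 + 24*sqrt(2)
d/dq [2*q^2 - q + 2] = 4*q - 1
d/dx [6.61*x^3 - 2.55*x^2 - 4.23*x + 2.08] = 19.83*x^2 - 5.1*x - 4.23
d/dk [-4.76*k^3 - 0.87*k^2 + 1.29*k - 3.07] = -14.28*k^2 - 1.74*k + 1.29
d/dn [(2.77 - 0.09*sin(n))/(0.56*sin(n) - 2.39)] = -1.3361*cos(n)/(0.56*sin(n) - 2.39)^2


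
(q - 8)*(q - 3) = q^2 - 11*q + 24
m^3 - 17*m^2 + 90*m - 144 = (m - 8)*(m - 6)*(m - 3)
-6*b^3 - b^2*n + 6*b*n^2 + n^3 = (-b + n)*(b + n)*(6*b + n)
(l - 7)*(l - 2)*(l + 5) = l^3 - 4*l^2 - 31*l + 70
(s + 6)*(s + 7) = s^2 + 13*s + 42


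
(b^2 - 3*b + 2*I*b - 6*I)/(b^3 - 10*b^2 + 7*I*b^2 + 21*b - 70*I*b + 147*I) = (b + 2*I)/(b^2 + 7*b*(-1 + I) - 49*I)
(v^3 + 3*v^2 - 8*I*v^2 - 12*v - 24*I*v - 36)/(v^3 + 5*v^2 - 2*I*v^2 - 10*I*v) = (v^2 + 3*v*(1 - 2*I) - 18*I)/(v*(v + 5))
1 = 1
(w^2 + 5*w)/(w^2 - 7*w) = (w + 5)/(w - 7)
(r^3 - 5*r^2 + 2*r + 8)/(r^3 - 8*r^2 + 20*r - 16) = (r + 1)/(r - 2)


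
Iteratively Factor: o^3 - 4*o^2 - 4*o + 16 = (o + 2)*(o^2 - 6*o + 8) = (o - 2)*(o + 2)*(o - 4)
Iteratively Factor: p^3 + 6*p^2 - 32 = (p - 2)*(p^2 + 8*p + 16) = (p - 2)*(p + 4)*(p + 4)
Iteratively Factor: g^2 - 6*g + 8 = (g - 4)*(g - 2)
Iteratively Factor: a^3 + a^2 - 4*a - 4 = (a + 2)*(a^2 - a - 2) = (a - 2)*(a + 2)*(a + 1)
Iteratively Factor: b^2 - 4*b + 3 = (b - 1)*(b - 3)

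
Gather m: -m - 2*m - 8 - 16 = -3*m - 24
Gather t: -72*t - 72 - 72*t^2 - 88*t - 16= -72*t^2 - 160*t - 88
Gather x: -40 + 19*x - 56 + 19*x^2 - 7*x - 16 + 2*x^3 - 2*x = 2*x^3 + 19*x^2 + 10*x - 112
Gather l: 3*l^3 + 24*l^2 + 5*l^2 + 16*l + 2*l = 3*l^3 + 29*l^2 + 18*l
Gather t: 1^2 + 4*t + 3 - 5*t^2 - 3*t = -5*t^2 + t + 4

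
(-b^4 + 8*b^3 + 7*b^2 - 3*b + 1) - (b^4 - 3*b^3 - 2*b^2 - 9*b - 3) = -2*b^4 + 11*b^3 + 9*b^2 + 6*b + 4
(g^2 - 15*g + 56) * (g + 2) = g^3 - 13*g^2 + 26*g + 112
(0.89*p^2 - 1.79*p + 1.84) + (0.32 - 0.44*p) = 0.89*p^2 - 2.23*p + 2.16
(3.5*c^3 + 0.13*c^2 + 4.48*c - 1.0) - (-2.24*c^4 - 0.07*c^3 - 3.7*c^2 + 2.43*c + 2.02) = 2.24*c^4 + 3.57*c^3 + 3.83*c^2 + 2.05*c - 3.02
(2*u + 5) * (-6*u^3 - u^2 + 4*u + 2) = -12*u^4 - 32*u^3 + 3*u^2 + 24*u + 10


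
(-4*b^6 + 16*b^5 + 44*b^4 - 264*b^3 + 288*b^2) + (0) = -4*b^6 + 16*b^5 + 44*b^4 - 264*b^3 + 288*b^2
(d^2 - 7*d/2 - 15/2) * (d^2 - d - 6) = d^4 - 9*d^3/2 - 10*d^2 + 57*d/2 + 45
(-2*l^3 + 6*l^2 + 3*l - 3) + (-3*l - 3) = -2*l^3 + 6*l^2 - 6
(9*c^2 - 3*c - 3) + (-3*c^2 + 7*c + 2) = 6*c^2 + 4*c - 1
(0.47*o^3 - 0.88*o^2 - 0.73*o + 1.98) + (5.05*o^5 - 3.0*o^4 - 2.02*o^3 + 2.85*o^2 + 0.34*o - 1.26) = 5.05*o^5 - 3.0*o^4 - 1.55*o^3 + 1.97*o^2 - 0.39*o + 0.72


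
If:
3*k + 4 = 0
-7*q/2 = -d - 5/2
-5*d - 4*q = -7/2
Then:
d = 9/86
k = -4/3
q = 32/43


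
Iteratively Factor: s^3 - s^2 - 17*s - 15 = (s + 1)*(s^2 - 2*s - 15) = (s - 5)*(s + 1)*(s + 3)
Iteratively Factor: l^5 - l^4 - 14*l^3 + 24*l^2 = (l)*(l^4 - l^3 - 14*l^2 + 24*l) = l*(l - 3)*(l^3 + 2*l^2 - 8*l) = l*(l - 3)*(l - 2)*(l^2 + 4*l) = l*(l - 3)*(l - 2)*(l + 4)*(l)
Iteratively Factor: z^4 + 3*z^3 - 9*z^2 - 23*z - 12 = (z + 4)*(z^3 - z^2 - 5*z - 3) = (z - 3)*(z + 4)*(z^2 + 2*z + 1) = (z - 3)*(z + 1)*(z + 4)*(z + 1)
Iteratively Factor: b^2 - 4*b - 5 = (b - 5)*(b + 1)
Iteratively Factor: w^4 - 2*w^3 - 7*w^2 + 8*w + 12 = (w + 2)*(w^3 - 4*w^2 + w + 6) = (w + 1)*(w + 2)*(w^2 - 5*w + 6) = (w - 2)*(w + 1)*(w + 2)*(w - 3)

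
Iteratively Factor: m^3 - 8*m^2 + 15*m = (m - 5)*(m^2 - 3*m) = m*(m - 5)*(m - 3)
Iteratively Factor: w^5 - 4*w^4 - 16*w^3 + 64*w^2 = (w)*(w^4 - 4*w^3 - 16*w^2 + 64*w) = w*(w + 4)*(w^3 - 8*w^2 + 16*w) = w^2*(w + 4)*(w^2 - 8*w + 16) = w^2*(w - 4)*(w + 4)*(w - 4)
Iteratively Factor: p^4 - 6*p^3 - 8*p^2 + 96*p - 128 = (p + 4)*(p^3 - 10*p^2 + 32*p - 32) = (p - 4)*(p + 4)*(p^2 - 6*p + 8) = (p - 4)^2*(p + 4)*(p - 2)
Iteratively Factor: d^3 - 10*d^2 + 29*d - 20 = (d - 1)*(d^2 - 9*d + 20) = (d - 5)*(d - 1)*(d - 4)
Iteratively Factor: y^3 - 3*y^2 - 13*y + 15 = (y - 5)*(y^2 + 2*y - 3) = (y - 5)*(y - 1)*(y + 3)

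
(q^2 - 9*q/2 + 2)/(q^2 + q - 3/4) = 2*(q - 4)/(2*q + 3)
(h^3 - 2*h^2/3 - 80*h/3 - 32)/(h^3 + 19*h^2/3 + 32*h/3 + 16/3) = (h - 6)/(h + 1)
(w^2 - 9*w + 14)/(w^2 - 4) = (w - 7)/(w + 2)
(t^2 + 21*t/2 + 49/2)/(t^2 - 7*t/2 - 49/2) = (t + 7)/(t - 7)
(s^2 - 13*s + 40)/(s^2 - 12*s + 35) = (s - 8)/(s - 7)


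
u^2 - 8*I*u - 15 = (u - 5*I)*(u - 3*I)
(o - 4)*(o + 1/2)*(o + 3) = o^3 - o^2/2 - 25*o/2 - 6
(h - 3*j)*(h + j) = h^2 - 2*h*j - 3*j^2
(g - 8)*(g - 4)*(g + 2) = g^3 - 10*g^2 + 8*g + 64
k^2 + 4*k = k*(k + 4)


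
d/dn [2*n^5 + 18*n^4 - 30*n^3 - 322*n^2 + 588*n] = 10*n^4 + 72*n^3 - 90*n^2 - 644*n + 588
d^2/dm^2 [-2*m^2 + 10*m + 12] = -4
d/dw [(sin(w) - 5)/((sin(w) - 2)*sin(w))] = (-cos(w) + 10/tan(w) - 10*cos(w)/sin(w)^2)/(sin(w) - 2)^2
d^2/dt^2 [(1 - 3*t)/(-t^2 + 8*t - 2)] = 2*((25 - 9*t)*(t^2 - 8*t + 2) + 4*(t - 4)^2*(3*t - 1))/(t^2 - 8*t + 2)^3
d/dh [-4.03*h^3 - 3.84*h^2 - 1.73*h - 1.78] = -12.09*h^2 - 7.68*h - 1.73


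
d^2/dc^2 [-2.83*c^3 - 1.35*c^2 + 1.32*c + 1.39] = -16.98*c - 2.7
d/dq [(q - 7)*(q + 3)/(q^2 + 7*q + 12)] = 11/(q^2 + 8*q + 16)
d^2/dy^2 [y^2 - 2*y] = 2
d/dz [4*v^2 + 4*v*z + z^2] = 4*v + 2*z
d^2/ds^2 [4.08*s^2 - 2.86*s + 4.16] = 8.16000000000000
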